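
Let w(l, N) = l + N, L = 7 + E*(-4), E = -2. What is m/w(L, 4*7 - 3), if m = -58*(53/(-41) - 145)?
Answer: 86971/410 ≈ 212.12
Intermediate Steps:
L = 15 (L = 7 - 2*(-4) = 7 + 8 = 15)
w(l, N) = N + l
m = 347884/41 (m = -58*(53*(-1/41) - 145) = -58*(-53/41 - 145) = -58*(-5998/41) = 347884/41 ≈ 8485.0)
m/w(L, 4*7 - 3) = 347884/(41*((4*7 - 3) + 15)) = 347884/(41*((28 - 3) + 15)) = 347884/(41*(25 + 15)) = (347884/41)/40 = (347884/41)*(1/40) = 86971/410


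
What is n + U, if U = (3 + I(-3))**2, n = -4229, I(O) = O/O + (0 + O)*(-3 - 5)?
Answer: -3445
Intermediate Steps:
I(O) = 1 - 8*O (I(O) = 1 + O*(-8) = 1 - 8*O)
U = 784 (U = (3 + (1 - 8*(-3)))**2 = (3 + (1 + 24))**2 = (3 + 25)**2 = 28**2 = 784)
n + U = -4229 + 784 = -3445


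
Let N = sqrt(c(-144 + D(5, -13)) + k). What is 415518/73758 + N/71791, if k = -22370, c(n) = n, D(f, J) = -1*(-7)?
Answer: 69253/12293 + I*sqrt(22507)/71791 ≈ 5.6335 + 0.0020897*I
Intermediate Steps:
D(f, J) = 7
N = I*sqrt(22507) (N = sqrt((-144 + 7) - 22370) = sqrt(-137 - 22370) = sqrt(-22507) = I*sqrt(22507) ≈ 150.02*I)
415518/73758 + N/71791 = 415518/73758 + (I*sqrt(22507))/71791 = 415518*(1/73758) + (I*sqrt(22507))*(1/71791) = 69253/12293 + I*sqrt(22507)/71791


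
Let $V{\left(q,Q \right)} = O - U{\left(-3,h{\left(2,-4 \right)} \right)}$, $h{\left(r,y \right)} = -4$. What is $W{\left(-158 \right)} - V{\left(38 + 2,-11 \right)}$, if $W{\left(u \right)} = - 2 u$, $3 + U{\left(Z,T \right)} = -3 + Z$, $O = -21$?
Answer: $328$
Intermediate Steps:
$U{\left(Z,T \right)} = -6 + Z$ ($U{\left(Z,T \right)} = -3 + \left(-3 + Z\right) = -6 + Z$)
$V{\left(q,Q \right)} = -12$ ($V{\left(q,Q \right)} = -21 - \left(-6 - 3\right) = -21 - -9 = -21 + 9 = -12$)
$W{\left(-158 \right)} - V{\left(38 + 2,-11 \right)} = \left(-2\right) \left(-158\right) - -12 = 316 + 12 = 328$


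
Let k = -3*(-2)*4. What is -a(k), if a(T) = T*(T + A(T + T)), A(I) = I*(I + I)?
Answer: -111168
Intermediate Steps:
A(I) = 2*I² (A(I) = I*(2*I) = 2*I²)
k = 24 (k = 6*4 = 24)
a(T) = T*(T + 8*T²) (a(T) = T*(T + 2*(T + T)²) = T*(T + 2*(2*T)²) = T*(T + 2*(4*T²)) = T*(T + 8*T²))
-a(k) = -24²*(1 + 8*24) = -576*(1 + 192) = -576*193 = -1*111168 = -111168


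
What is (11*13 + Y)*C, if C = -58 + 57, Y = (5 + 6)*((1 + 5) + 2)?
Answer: -231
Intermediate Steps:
Y = 88 (Y = 11*(6 + 2) = 11*8 = 88)
C = -1
(11*13 + Y)*C = (11*13 + 88)*(-1) = (143 + 88)*(-1) = 231*(-1) = -231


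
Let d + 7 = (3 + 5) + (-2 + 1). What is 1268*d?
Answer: 0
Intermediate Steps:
d = 0 (d = -7 + ((3 + 5) + (-2 + 1)) = -7 + (8 - 1) = -7 + 7 = 0)
1268*d = 1268*0 = 0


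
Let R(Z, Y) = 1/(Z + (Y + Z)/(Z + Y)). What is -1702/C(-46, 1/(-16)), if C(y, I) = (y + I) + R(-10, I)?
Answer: 245088/6649 ≈ 36.861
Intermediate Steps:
R(Z, Y) = 1/(1 + Z) (R(Z, Y) = 1/(Z + (Y + Z)/(Y + Z)) = 1/(Z + 1) = 1/(1 + Z))
C(y, I) = -1/9 + I + y (C(y, I) = (y + I) + 1/(1 - 10) = (I + y) + 1/(-9) = (I + y) - 1/9 = -1/9 + I + y)
-1702/C(-46, 1/(-16)) = -1702/(-1/9 + 1/(-16) - 46) = -1702/(-1/9 - 1/16 - 46) = -1702/(-6649/144) = -1702*(-144/6649) = 245088/6649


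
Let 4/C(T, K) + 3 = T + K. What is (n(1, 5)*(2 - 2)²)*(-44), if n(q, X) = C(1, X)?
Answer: 0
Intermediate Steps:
C(T, K) = 4/(-3 + K + T) (C(T, K) = 4/(-3 + (T + K)) = 4/(-3 + (K + T)) = 4/(-3 + K + T))
n(q, X) = 4/(-2 + X) (n(q, X) = 4/(-3 + X + 1) = 4/(-2 + X))
(n(1, 5)*(2 - 2)²)*(-44) = ((4/(-2 + 5))*(2 - 2)²)*(-44) = ((4/3)*0²)*(-44) = ((4*(⅓))*0)*(-44) = ((4/3)*0)*(-44) = 0*(-44) = 0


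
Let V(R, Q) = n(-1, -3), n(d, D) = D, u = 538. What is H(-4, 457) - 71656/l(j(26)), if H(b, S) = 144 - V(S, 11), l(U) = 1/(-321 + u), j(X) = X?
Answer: -15549205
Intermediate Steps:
V(R, Q) = -3
l(U) = 1/217 (l(U) = 1/(-321 + 538) = 1/217)
H(b, S) = 147 (H(b, S) = 144 - 1*(-3) = 144 + 3 = 147)
H(-4, 457) - 71656/l(j(26)) = 147 - 71656/1/217 = 147 - 71656*217 = 147 - 1*15549352 = 147 - 15549352 = -15549205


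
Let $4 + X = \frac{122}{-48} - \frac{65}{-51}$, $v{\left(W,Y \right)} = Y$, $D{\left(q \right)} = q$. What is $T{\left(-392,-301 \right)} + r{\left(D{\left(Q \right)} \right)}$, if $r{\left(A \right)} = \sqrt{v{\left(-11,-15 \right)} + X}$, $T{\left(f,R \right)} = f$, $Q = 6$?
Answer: $-392 + \frac{i \sqrt{843438}}{204} \approx -392.0 + 4.5019 i$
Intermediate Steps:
$X = - \frac{2149}{408}$ ($X = -4 + \left(\frac{122}{-48} - \frac{65}{-51}\right) = -4 + \left(122 \left(- \frac{1}{48}\right) - - \frac{65}{51}\right) = -4 + \left(- \frac{61}{24} + \frac{65}{51}\right) = -4 - \frac{517}{408} = - \frac{2149}{408} \approx -5.2672$)
$r{\left(A \right)} = \frac{i \sqrt{843438}}{204}$ ($r{\left(A \right)} = \sqrt{-15 - \frac{2149}{408}} = \sqrt{- \frac{8269}{408}} = \frac{i \sqrt{843438}}{204}$)
$T{\left(-392,-301 \right)} + r{\left(D{\left(Q \right)} \right)} = -392 + \frac{i \sqrt{843438}}{204}$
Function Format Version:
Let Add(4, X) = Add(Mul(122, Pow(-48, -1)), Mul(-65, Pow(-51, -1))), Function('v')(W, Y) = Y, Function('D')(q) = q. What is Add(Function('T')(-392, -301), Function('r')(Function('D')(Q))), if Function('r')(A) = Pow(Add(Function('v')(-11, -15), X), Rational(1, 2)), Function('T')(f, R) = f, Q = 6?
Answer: Add(-392, Mul(Rational(1, 204), I, Pow(843438, Rational(1, 2)))) ≈ Add(-392.00, Mul(4.5019, I))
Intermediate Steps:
X = Rational(-2149, 408) (X = Add(-4, Add(Mul(122, Pow(-48, -1)), Mul(-65, Pow(-51, -1)))) = Add(-4, Add(Mul(122, Rational(-1, 48)), Mul(-65, Rational(-1, 51)))) = Add(-4, Add(Rational(-61, 24), Rational(65, 51))) = Add(-4, Rational(-517, 408)) = Rational(-2149, 408) ≈ -5.2672)
Function('r')(A) = Mul(Rational(1, 204), I, Pow(843438, Rational(1, 2))) (Function('r')(A) = Pow(Add(-15, Rational(-2149, 408)), Rational(1, 2)) = Pow(Rational(-8269, 408), Rational(1, 2)) = Mul(Rational(1, 204), I, Pow(843438, Rational(1, 2))))
Add(Function('T')(-392, -301), Function('r')(Function('D')(Q))) = Add(-392, Mul(Rational(1, 204), I, Pow(843438, Rational(1, 2))))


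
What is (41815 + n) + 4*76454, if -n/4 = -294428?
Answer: 1525343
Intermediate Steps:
n = 1177712 (n = -4*(-294428) = 1177712)
(41815 + n) + 4*76454 = (41815 + 1177712) + 4*76454 = 1219527 + 305816 = 1525343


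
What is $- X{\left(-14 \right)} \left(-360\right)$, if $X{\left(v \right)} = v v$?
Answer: $70560$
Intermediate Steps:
$X{\left(v \right)} = v^{2}$
$- X{\left(-14 \right)} \left(-360\right) = - \left(-14\right)^{2} \left(-360\right) = - 196 \left(-360\right) = \left(-1\right) \left(-70560\right) = 70560$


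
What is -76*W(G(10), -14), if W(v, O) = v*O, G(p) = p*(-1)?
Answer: -10640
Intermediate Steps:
G(p) = -p
W(v, O) = O*v
-76*W(G(10), -14) = -(-1064)*(-1*10) = -(-1064)*(-10) = -76*140 = -10640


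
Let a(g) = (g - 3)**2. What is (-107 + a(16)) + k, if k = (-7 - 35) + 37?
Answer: 57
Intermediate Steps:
a(g) = (-3 + g)**2
k = -5 (k = -42 + 37 = -5)
(-107 + a(16)) + k = (-107 + (-3 + 16)**2) - 5 = (-107 + 13**2) - 5 = (-107 + 169) - 5 = 62 - 5 = 57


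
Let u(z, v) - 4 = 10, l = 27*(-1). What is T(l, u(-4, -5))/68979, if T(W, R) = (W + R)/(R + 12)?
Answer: -1/137958 ≈ -7.2486e-6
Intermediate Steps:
l = -27
u(z, v) = 14 (u(z, v) = 4 + 10 = 14)
T(W, R) = (R + W)/(12 + R)
T(l, u(-4, -5))/68979 = ((14 - 27)/(12 + 14))/68979 = (-13/26)*(1/68979) = ((1/26)*(-13))*(1/68979) = -1/2*1/68979 = -1/137958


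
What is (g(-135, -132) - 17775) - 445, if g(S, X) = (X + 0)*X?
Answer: -796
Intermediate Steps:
g(S, X) = X² (g(S, X) = X*X = X²)
(g(-135, -132) - 17775) - 445 = ((-132)² - 17775) - 445 = (17424 - 17775) - 445 = -351 - 445 = -796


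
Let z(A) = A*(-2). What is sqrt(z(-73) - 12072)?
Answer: I*sqrt(11926) ≈ 109.21*I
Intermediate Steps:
z(A) = -2*A
sqrt(z(-73) - 12072) = sqrt(-2*(-73) - 12072) = sqrt(146 - 12072) = sqrt(-11926) = I*sqrt(11926)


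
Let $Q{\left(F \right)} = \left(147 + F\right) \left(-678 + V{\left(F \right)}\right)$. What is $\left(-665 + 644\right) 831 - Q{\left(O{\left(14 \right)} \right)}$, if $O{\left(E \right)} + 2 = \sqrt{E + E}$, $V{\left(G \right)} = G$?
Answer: $81121 + 1070 \sqrt{7} \approx 83952.0$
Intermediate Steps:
$O{\left(E \right)} = -2 + \sqrt{2} \sqrt{E}$ ($O{\left(E \right)} = -2 + \sqrt{E + E} = -2 + \sqrt{2 E} = -2 + \sqrt{2} \sqrt{E}$)
$Q{\left(F \right)} = \left(-678 + F\right) \left(147 + F\right)$ ($Q{\left(F \right)} = \left(147 + F\right) \left(-678 + F\right) = \left(-678 + F\right) \left(147 + F\right)$)
$\left(-665 + 644\right) 831 - Q{\left(O{\left(14 \right)} \right)} = \left(-665 + 644\right) 831 - \left(-99666 + \left(-2 + \sqrt{2} \sqrt{14}\right)^{2} - 531 \left(-2 + \sqrt{2} \sqrt{14}\right)\right) = \left(-21\right) 831 - \left(-99666 + \left(-2 + 2 \sqrt{7}\right)^{2} - 531 \left(-2 + 2 \sqrt{7}\right)\right) = -17451 - \left(-99666 + \left(-2 + 2 \sqrt{7}\right)^{2} + \left(1062 - 1062 \sqrt{7}\right)\right) = -17451 - \left(-98604 + \left(-2 + 2 \sqrt{7}\right)^{2} - 1062 \sqrt{7}\right) = -17451 + \left(98604 - \left(-2 + 2 \sqrt{7}\right)^{2} + 1062 \sqrt{7}\right) = 81153 - \left(-2 + 2 \sqrt{7}\right)^{2} + 1062 \sqrt{7}$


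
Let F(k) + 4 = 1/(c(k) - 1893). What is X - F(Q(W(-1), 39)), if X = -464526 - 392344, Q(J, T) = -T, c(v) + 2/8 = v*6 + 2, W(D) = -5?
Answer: -7284217862/8501 ≈ -8.5687e+5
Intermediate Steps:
c(v) = 7/4 + 6*v (c(v) = -¼ + (v*6 + 2) = -¼ + (6*v + 2) = -¼ + (2 + 6*v) = 7/4 + 6*v)
X = -856870
F(k) = -4 + 1/(-7565/4 + 6*k) (F(k) = -4 + 1/((7/4 + 6*k) - 1893) = -4 + 1/(-7565/4 + 6*k))
X - F(Q(W(-1), 39)) = -856870 - 24*(1261 - (-4)*39)/(-7565 + 24*(-1*39)) = -856870 - 24*(1261 - 4*(-39))/(-7565 + 24*(-39)) = -856870 - 24*(1261 + 156)/(-7565 - 936) = -856870 - 24*1417/(-8501) = -856870 - 24*(-1)*1417/8501 = -856870 - 1*(-34008/8501) = -856870 + 34008/8501 = -7284217862/8501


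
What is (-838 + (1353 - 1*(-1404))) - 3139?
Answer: -1220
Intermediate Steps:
(-838 + (1353 - 1*(-1404))) - 3139 = (-838 + (1353 + 1404)) - 3139 = (-838 + 2757) - 3139 = 1919 - 3139 = -1220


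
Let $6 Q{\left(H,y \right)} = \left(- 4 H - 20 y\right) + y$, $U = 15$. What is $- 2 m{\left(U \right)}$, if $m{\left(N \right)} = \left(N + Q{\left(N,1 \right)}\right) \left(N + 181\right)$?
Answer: $- \frac{2156}{3} \approx -718.67$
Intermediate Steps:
$Q{\left(H,y \right)} = - \frac{19 y}{6} - \frac{2 H}{3}$ ($Q{\left(H,y \right)} = \frac{\left(- 4 H - 20 y\right) + y}{6} = \frac{\left(- 20 y - 4 H\right) + y}{6} = \frac{- 19 y - 4 H}{6} = - \frac{19 y}{6} - \frac{2 H}{3}$)
$m{\left(N \right)} = \left(181 + N\right) \left(- \frac{19}{6} + \frac{N}{3}\right)$ ($m{\left(N \right)} = \left(N - \left(\frac{19}{6} + \frac{2 N}{3}\right)\right) \left(N + 181\right) = \left(N - \left(\frac{19}{6} + \frac{2 N}{3}\right)\right) \left(181 + N\right) = \left(- \frac{19}{6} + \frac{N}{3}\right) \left(181 + N\right) = \left(181 + N\right) \left(- \frac{19}{6} + \frac{N}{3}\right)$)
$- 2 m{\left(U \right)} = - 2 \left(- \frac{3439}{6} + \frac{15^{2}}{3} + \frac{343}{6} \cdot 15\right) = - 2 \left(- \frac{3439}{6} + \frac{1}{3} \cdot 225 + \frac{1715}{2}\right) = - 2 \left(- \frac{3439}{6} + 75 + \frac{1715}{2}\right) = \left(-2\right) \frac{1078}{3} = - \frac{2156}{3}$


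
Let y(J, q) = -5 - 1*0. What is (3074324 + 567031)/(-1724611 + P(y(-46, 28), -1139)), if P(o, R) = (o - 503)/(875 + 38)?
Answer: -3324557115/1574570351 ≈ -2.1114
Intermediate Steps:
y(J, q) = -5 (y(J, q) = -5 + 0 = -5)
P(o, R) = -503/913 + o/913 (P(o, R) = (-503 + o)/913 = (-503 + o)*(1/913) = -503/913 + o/913)
(3074324 + 567031)/(-1724611 + P(y(-46, 28), -1139)) = (3074324 + 567031)/(-1724611 + (-503/913 + (1/913)*(-5))) = 3641355/(-1724611 + (-503/913 - 5/913)) = 3641355/(-1724611 - 508/913) = 3641355/(-1574570351/913) = 3641355*(-913/1574570351) = -3324557115/1574570351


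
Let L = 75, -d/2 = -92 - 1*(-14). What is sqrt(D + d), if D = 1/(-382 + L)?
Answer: sqrt(14702537)/307 ≈ 12.490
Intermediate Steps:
d = 156 (d = -2*(-92 - 1*(-14)) = -2*(-92 + 14) = -2*(-78) = 156)
D = -1/307 (D = 1/(-382 + 75) = 1/(-307) = -1/307 ≈ -0.0032573)
sqrt(D + d) = sqrt(-1/307 + 156) = sqrt(47891/307) = sqrt(14702537)/307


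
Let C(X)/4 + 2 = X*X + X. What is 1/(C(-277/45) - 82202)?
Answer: -2025/166218194 ≈ -1.2183e-5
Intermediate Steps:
C(X) = -8 + 4*X + 4*X² (C(X) = -8 + 4*(X*X + X) = -8 + 4*(X² + X) = -8 + 4*(X + X²) = -8 + (4*X + 4*X²) = -8 + 4*X + 4*X²)
1/(C(-277/45) - 82202) = 1/((-8 + 4*(-277/45) + 4*(-277/45)²) - 82202) = 1/((-8 - 1108/45 + 4*(76729/2025)) - 82202) = 1/((-8 - 1108/45 + 306916/2025) - 82202) = 1/(240856/2025 - 82202) = 1/(-166218194/2025) = -2025/166218194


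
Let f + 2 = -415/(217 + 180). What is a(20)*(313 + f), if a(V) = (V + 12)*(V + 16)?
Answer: 141755904/397 ≈ 3.5707e+5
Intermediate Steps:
f = -1209/397 (f = -2 - 415/(217 + 180) = -2 - 415/397 = -1209/397 ≈ -3.0453)
a(V) = (12 + V)*(16 + V)
a(20)*(313 + f) = (192 + 20² + 28*20)*(313 - 1209/397) = (192 + 400 + 560)*(123052/397) = 1152*(123052/397) = 141755904/397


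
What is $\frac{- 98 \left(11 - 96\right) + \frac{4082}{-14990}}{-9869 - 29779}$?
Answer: $- \frac{62431309}{297161760} \approx -0.21009$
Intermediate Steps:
$\frac{- 98 \left(11 - 96\right) + \frac{4082}{-14990}}{-9869 - 29779} = \frac{\left(-98\right) \left(-85\right) + 4082 \left(- \frac{1}{14990}\right)}{-39648} = \left(8330 - \frac{2041}{7495}\right) \left(- \frac{1}{39648}\right) = \frac{62431309}{7495} \left(- \frac{1}{39648}\right) = - \frac{62431309}{297161760}$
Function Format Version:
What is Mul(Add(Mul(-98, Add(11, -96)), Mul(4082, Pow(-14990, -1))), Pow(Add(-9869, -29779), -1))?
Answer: Rational(-62431309, 297161760) ≈ -0.21009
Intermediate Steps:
Mul(Add(Mul(-98, Add(11, -96)), Mul(4082, Pow(-14990, -1))), Pow(Add(-9869, -29779), -1)) = Mul(Add(Mul(-98, -85), Mul(4082, Rational(-1, 14990))), Pow(-39648, -1)) = Mul(Add(8330, Rational(-2041, 7495)), Rational(-1, 39648)) = Mul(Rational(62431309, 7495), Rational(-1, 39648)) = Rational(-62431309, 297161760)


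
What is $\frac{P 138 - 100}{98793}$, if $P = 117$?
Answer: $\frac{16046}{98793} \approx 0.16242$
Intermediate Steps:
$\frac{P 138 - 100}{98793} = \frac{117 \cdot 138 - 100}{98793} = \left(16146 - 100\right) \frac{1}{98793} = 16046 \cdot \frac{1}{98793} = \frac{16046}{98793}$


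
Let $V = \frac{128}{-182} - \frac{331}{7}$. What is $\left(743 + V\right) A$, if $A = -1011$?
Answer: $- \frac{63941706}{91} \approx -7.0266 \cdot 10^{5}$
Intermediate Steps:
$V = - \frac{4367}{91}$ ($V = 128 \left(- \frac{1}{182}\right) - \frac{331}{7} = - \frac{64}{91} - \frac{331}{7} = - \frac{4367}{91} \approx -47.989$)
$\left(743 + V\right) A = \left(743 - \frac{4367}{91}\right) \left(-1011\right) = \frac{63246}{91} \left(-1011\right) = - \frac{63941706}{91}$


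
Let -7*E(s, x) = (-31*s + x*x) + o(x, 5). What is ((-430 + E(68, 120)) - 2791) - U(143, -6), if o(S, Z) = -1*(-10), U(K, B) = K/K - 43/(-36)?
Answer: -1255117/252 ≈ -4980.6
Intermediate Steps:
U(K, B) = 79/36 (U(K, B) = 1 - 43*(-1/36) = 1 + 43/36 = 79/36)
o(S, Z) = 10
E(s, x) = -10/7 - x²/7 + 31*s/7 (E(s, x) = -((-31*s + x*x) + 10)/7 = -((-31*s + x²) + 10)/7 = -((x² - 31*s) + 10)/7 = -(10 + x² - 31*s)/7 = -10/7 - x²/7 + 31*s/7)
((-430 + E(68, 120)) - 2791) - U(143, -6) = ((-430 + (-10/7 - ⅐*120² + (31/7)*68)) - 2791) - 1*79/36 = ((-430 + (-10/7 - ⅐*14400 + 2108/7)) - 2791) - 79/36 = ((-430 + (-10/7 - 14400/7 + 2108/7)) - 2791) - 79/36 = ((-430 - 12302/7) - 2791) - 79/36 = (-15312/7 - 2791) - 79/36 = -34849/7 - 79/36 = -1255117/252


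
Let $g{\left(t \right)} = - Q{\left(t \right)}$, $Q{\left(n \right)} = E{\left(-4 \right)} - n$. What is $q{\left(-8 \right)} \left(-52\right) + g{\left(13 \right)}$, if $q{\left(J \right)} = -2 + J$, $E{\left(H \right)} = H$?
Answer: $537$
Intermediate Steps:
$Q{\left(n \right)} = -4 - n$
$g{\left(t \right)} = 4 + t$ ($g{\left(t \right)} = - (-4 - t) = 4 + t$)
$q{\left(-8 \right)} \left(-52\right) + g{\left(13 \right)} = \left(-2 - 8\right) \left(-52\right) + \left(4 + 13\right) = \left(-10\right) \left(-52\right) + 17 = 520 + 17 = 537$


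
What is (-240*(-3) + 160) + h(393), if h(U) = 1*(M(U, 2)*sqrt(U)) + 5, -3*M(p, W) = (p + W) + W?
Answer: 885 - 397*sqrt(393)/3 ≈ -1738.4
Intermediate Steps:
M(p, W) = -2*W/3 - p/3 (M(p, W) = -((p + W) + W)/3 = -((W + p) + W)/3 = -(p + 2*W)/3 = -2*W/3 - p/3)
h(U) = 5 + sqrt(U)*(-4/3 - U/3) (h(U) = 1*((-2/3*2 - U/3)*sqrt(U)) + 5 = 1*((-4/3 - U/3)*sqrt(U)) + 5 = 1*(sqrt(U)*(-4/3 - U/3)) + 5 = sqrt(U)*(-4/3 - U/3) + 5 = 5 + sqrt(U)*(-4/3 - U/3))
(-240*(-3) + 160) + h(393) = (-240*(-3) + 160) + (5 - sqrt(393)*(4 + 393)/3) = (720 + 160) + (5 - 1/3*sqrt(393)*397) = 880 + (5 - 397*sqrt(393)/3) = 885 - 397*sqrt(393)/3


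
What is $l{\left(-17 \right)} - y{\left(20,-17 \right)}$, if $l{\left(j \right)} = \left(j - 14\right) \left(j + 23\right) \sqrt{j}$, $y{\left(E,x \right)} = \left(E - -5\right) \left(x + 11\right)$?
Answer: $150 - 186 i \sqrt{17} \approx 150.0 - 766.9 i$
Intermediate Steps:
$y{\left(E,x \right)} = \left(5 + E\right) \left(11 + x\right)$ ($y{\left(E,x \right)} = \left(E + 5\right) \left(11 + x\right) = \left(5 + E\right) \left(11 + x\right)$)
$l{\left(j \right)} = \sqrt{j} \left(-14 + j\right) \left(23 + j\right)$ ($l{\left(j \right)} = \left(-14 + j\right) \left(23 + j\right) \sqrt{j} = \sqrt{j} \left(-14 + j\right) \left(23 + j\right)$)
$l{\left(-17 \right)} - y{\left(20,-17 \right)} = \sqrt{-17} \left(-322 + \left(-17\right)^{2} + 9 \left(-17\right)\right) - \left(55 + 5 \left(-17\right) + 11 \cdot 20 + 20 \left(-17\right)\right) = i \sqrt{17} \left(-322 + 289 - 153\right) - \left(55 - 85 + 220 - 340\right) = i \sqrt{17} \left(-186\right) - -150 = - 186 i \sqrt{17} + 150 = 150 - 186 i \sqrt{17}$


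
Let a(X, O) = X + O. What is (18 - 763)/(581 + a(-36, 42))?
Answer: -745/587 ≈ -1.2692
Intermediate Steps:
a(X, O) = O + X
(18 - 763)/(581 + a(-36, 42)) = (18 - 763)/(581 + (42 - 36)) = -745/(581 + 6) = -745/587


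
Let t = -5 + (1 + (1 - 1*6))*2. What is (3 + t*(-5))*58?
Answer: 3944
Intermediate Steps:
t = -13 (t = -5 + (1 + (1 - 6))*2 = -5 + (1 - 5)*2 = -5 - 4*2 = -5 - 8 = -13)
(3 + t*(-5))*58 = (3 - 13*(-5))*58 = (3 + 65)*58 = 68*58 = 3944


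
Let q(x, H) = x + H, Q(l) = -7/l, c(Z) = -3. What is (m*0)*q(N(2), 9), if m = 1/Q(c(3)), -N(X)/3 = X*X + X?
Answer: 0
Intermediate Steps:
N(X) = -3*X - 3*X**2 (N(X) = -3*(X*X + X) = -3*(X**2 + X) = -3*(X + X**2) = -3*X - 3*X**2)
q(x, H) = H + x
m = 3/7 (m = 1/(-7/(-3)) = 1/(-7*(-1/3)) = 1/(7/3) = 3/7 ≈ 0.42857)
(m*0)*q(N(2), 9) = ((3/7)*0)*(9 - 3*2*(1 + 2)) = 0*(9 - 3*2*3) = 0*(9 - 18) = 0*(-9) = 0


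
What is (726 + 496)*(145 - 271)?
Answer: -153972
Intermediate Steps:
(726 + 496)*(145 - 271) = 1222*(-126) = -153972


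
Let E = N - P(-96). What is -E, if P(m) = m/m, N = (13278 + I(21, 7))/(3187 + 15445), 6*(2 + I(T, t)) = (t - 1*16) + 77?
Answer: 8017/27948 ≈ 0.28685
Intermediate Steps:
I(T, t) = 49/6 + t/6 (I(T, t) = -2 + ((t - 1*16) + 77)/6 = -2 + ((t - 16) + 77)/6 = -2 + ((-16 + t) + 77)/6 = -2 + (61 + t)/6 = -2 + (61/6 + t/6) = 49/6 + t/6)
N = 19931/27948 (N = (13278 + (49/6 + (⅙)*7))/(3187 + 15445) = (13278 + (49/6 + 7/6))/18632 = (13278 + 28/3)*(1/18632) = (39862/3)*(1/18632) = 19931/27948 ≈ 0.71315)
P(m) = 1
E = -8017/27948 (E = 19931/27948 - 1*1 = 19931/27948 - 1 = -8017/27948 ≈ -0.28685)
-E = -1*(-8017/27948) = 8017/27948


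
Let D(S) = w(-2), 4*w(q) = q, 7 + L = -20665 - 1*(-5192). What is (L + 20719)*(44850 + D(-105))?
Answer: 469933061/2 ≈ 2.3497e+8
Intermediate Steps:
L = -15480 (L = -7 + (-20665 - 1*(-5192)) = -7 + (-20665 + 5192) = -7 - 15473 = -15480)
w(q) = q/4
D(S) = -1/2 (D(S) = (1/4)*(-2) = -1/2)
(L + 20719)*(44850 + D(-105)) = (-15480 + 20719)*(44850 - 1/2) = 5239*(89699/2) = 469933061/2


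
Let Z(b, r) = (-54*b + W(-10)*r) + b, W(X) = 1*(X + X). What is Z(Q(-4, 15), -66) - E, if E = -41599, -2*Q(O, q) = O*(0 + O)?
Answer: 43343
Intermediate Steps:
Q(O, q) = -O²/2 (Q(O, q) = -O*(0 + O)/2 = -O*O/2 = -O²/2)
W(X) = 2*X (W(X) = 1*(2*X) = 2*X)
Z(b, r) = -53*b - 20*r (Z(b, r) = (-54*b + (2*(-10))*r) + b = (-54*b - 20*r) + b = -53*b - 20*r)
Z(Q(-4, 15), -66) - E = (-(-53)*(-4)²/2 - 20*(-66)) - 1*(-41599) = (-(-53)*16/2 + 1320) + 41599 = (-53*(-8) + 1320) + 41599 = (424 + 1320) + 41599 = 1744 + 41599 = 43343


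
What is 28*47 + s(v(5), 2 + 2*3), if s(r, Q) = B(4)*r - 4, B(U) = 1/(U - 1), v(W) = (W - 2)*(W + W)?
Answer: 1322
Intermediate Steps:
v(W) = 2*W*(-2 + W) (v(W) = (-2 + W)*(2*W) = 2*W*(-2 + W))
B(U) = 1/(-1 + U)
s(r, Q) = -4 + r/3 (s(r, Q) = r/(-1 + 4) - 4 = r/3 - 4 = -4 + r/3)
28*47 + s(v(5), 2 + 2*3) = 28*47 + (-4 + (2*5*(-2 + 5))/3) = 1316 + (-4 + (2*5*3)/3) = 1316 + (-4 + (1/3)*30) = 1316 + (-4 + 10) = 1316 + 6 = 1322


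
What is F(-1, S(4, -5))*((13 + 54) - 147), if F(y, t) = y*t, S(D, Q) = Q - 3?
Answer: -640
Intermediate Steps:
S(D, Q) = -3 + Q
F(y, t) = t*y
F(-1, S(4, -5))*((13 + 54) - 147) = ((-3 - 5)*(-1))*((13 + 54) - 147) = (-8*(-1))*(67 - 147) = 8*(-80) = -640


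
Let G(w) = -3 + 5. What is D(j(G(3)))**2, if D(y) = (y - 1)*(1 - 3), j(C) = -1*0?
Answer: 4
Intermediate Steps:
G(w) = 2
j(C) = 0
D(y) = 2 - 2*y (D(y) = (-1 + y)*(-2) = 2 - 2*y)
D(j(G(3)))**2 = (2 - 2*0)**2 = (2 + 0)**2 = 2**2 = 4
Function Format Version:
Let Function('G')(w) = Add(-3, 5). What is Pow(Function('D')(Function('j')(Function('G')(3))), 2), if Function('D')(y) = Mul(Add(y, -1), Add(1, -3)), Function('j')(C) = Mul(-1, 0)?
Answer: 4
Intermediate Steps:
Function('G')(w) = 2
Function('j')(C) = 0
Function('D')(y) = Add(2, Mul(-2, y)) (Function('D')(y) = Mul(Add(-1, y), -2) = Add(2, Mul(-2, y)))
Pow(Function('D')(Function('j')(Function('G')(3))), 2) = Pow(Add(2, Mul(-2, 0)), 2) = Pow(Add(2, 0), 2) = Pow(2, 2) = 4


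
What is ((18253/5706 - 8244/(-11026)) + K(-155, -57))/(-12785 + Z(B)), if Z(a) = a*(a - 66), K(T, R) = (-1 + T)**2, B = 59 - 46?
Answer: -765666032729/423854016372 ≈ -1.8064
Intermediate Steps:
B = 13
Z(a) = a*(-66 + a)
((18253/5706 - 8244/(-11026)) + K(-155, -57))/(-12785 + Z(B)) = ((18253/5706 - 8244/(-11026)) + (-1 - 155)**2)/(-12785 + 13*(-66 + 13)) = ((18253*(1/5706) - 8244*(-1/11026)) + (-156)**2)/(-12785 + 13*(-53)) = ((18253/5706 + 4122/5513) + 24336)/(-12785 - 689) = (124148921/31457178 + 24336)/(-13474) = (765666032729/31457178)*(-1/13474) = -765666032729/423854016372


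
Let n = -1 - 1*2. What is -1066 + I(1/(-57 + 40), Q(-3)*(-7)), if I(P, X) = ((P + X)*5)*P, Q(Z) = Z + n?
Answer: -311639/289 ≈ -1078.3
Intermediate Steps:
n = -3 (n = -1 - 2 = -3)
Q(Z) = -3 + Z (Q(Z) = Z - 3 = -3 + Z)
I(P, X) = P*(5*P + 5*X) (I(P, X) = (5*P + 5*X)*P = P*(5*P + 5*X))
-1066 + I(1/(-57 + 40), Q(-3)*(-7)) = -1066 + 5*(1/(-57 + 40) + (-3 - 3)*(-7))/(-57 + 40) = -1066 + 5*(1/(-17) - 6*(-7))/(-17) = -1066 + 5*(-1/17)*(-1/17 + 42) = -1066 + 5*(-1/17)*(713/17) = -1066 - 3565/289 = -311639/289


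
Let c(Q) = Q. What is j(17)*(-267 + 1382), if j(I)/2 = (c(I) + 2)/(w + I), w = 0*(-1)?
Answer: 42370/17 ≈ 2492.4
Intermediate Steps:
w = 0
j(I) = 2*(2 + I)/I (j(I) = 2*((I + 2)/(0 + I)) = 2*((2 + I)/I) = 2*(2 + I)/I)
j(17)*(-267 + 1382) = (2 + 4/17)*(-267 + 1382) = (2 + 4*(1/17))*1115 = (2 + 4/17)*1115 = (38/17)*1115 = 42370/17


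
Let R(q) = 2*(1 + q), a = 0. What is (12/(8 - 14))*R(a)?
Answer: -4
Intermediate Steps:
R(q) = 2 + 2*q
(12/(8 - 14))*R(a) = (12/(8 - 14))*(2 + 2*0) = (12/(-6))*(2 + 0) = (12*(-1/6))*2 = -2*2 = -4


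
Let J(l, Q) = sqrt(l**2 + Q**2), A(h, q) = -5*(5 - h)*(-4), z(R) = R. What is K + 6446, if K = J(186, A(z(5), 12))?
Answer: 6632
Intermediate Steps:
A(h, q) = 100 - 20*h (A(h, q) = (-25 + 5*h)*(-4) = 100 - 20*h)
J(l, Q) = sqrt(Q**2 + l**2)
K = 186 (K = sqrt((100 - 20*5)**2 + 186**2) = sqrt((100 - 100)**2 + 34596) = sqrt(0**2 + 34596) = sqrt(0 + 34596) = sqrt(34596) = 186)
K + 6446 = 186 + 6446 = 6632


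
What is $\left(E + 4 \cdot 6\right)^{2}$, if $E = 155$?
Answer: $32041$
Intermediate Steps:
$\left(E + 4 \cdot 6\right)^{2} = \left(155 + 4 \cdot 6\right)^{2} = \left(155 + 24\right)^{2} = 179^{2} = 32041$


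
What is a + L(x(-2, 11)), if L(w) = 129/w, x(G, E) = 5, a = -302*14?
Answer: -21011/5 ≈ -4202.2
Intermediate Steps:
a = -4228
a + L(x(-2, 11)) = -4228 + 129/5 = -21011/5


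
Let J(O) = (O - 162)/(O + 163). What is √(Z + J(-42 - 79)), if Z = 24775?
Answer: √43691214/42 ≈ 157.38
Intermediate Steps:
J(O) = (-162 + O)/(163 + O)
√(Z + J(-42 - 79)) = √(24775 + (-162 + (-42 - 79))/(163 + (-42 - 79))) = √(24775 + (-162 - 121)/(163 - 121)) = √(24775 - 283/42) = √(1040267/42) = √43691214/42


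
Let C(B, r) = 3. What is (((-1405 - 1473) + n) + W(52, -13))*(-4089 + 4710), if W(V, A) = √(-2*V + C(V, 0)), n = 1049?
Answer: -1135809 + 621*I*√101 ≈ -1.1358e+6 + 6241.0*I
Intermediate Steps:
W(V, A) = √(3 - 2*V) (W(V, A) = √(-2*V + 3) = √(3 - 2*V))
(((-1405 - 1473) + n) + W(52, -13))*(-4089 + 4710) = (((-1405 - 1473) + 1049) + √(3 - 2*52))*(-4089 + 4710) = ((-2878 + 1049) + √(3 - 104))*621 = (-1829 + √(-101))*621 = (-1829 + I*√101)*621 = -1135809 + 621*I*√101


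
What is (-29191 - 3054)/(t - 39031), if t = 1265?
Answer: 32245/37766 ≈ 0.85381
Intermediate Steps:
(-29191 - 3054)/(t - 39031) = (-29191 - 3054)/(1265 - 39031) = -32245/(-37766) = -32245*(-1/37766) = 32245/37766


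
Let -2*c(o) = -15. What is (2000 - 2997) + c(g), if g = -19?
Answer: -1979/2 ≈ -989.50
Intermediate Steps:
c(o) = 15/2 (c(o) = -½*(-15) = 15/2)
(2000 - 2997) + c(g) = (2000 - 2997) + 15/2 = -997 + 15/2 = -1979/2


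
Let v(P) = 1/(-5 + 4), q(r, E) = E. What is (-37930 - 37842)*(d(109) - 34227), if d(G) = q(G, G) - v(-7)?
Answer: 2585113324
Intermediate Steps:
v(P) = -1 (v(P) = 1/(-1) = -1)
d(G) = 1 + G (d(G) = G - 1*(-1) = G + 1 = 1 + G)
(-37930 - 37842)*(d(109) - 34227) = (-37930 - 37842)*((1 + 109) - 34227) = -75772*(110 - 34227) = -75772*(-34117) = 2585113324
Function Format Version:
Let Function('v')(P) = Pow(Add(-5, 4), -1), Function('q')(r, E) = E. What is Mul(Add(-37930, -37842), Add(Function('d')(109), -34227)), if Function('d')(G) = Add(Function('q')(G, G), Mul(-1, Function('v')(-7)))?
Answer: 2585113324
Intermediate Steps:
Function('v')(P) = -1 (Function('v')(P) = Pow(-1, -1) = -1)
Function('d')(G) = Add(1, G) (Function('d')(G) = Add(G, Mul(-1, -1)) = Add(G, 1) = Add(1, G))
Mul(Add(-37930, -37842), Add(Function('d')(109), -34227)) = Mul(Add(-37930, -37842), Add(Add(1, 109), -34227)) = Mul(-75772, Add(110, -34227)) = Mul(-75772, -34117) = 2585113324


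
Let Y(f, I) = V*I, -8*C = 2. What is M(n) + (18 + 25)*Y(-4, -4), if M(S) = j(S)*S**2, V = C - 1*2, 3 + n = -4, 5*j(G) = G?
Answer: 1592/5 ≈ 318.40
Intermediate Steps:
C = -1/4 (C = -1/8*2 = -1/4 ≈ -0.25000)
j(G) = G/5
n = -7 (n = -3 - 4 = -7)
V = -9/4 (V = -1/4 - 1*2 = -1/4 - 2 = -9/4 ≈ -2.2500)
Y(f, I) = -9*I/4
M(S) = S**3/5 (M(S) = (S/5)*S**2 = S**3/5)
M(n) + (18 + 25)*Y(-4, -4) = (1/5)*(-7)**3 + (18 + 25)*(-9/4*(-4)) = (1/5)*(-343) + 43*9 = -343/5 + 387 = 1592/5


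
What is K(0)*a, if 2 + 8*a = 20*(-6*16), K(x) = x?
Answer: 0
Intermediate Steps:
a = -961/4 (a = -¼ + (20*(-6*16))/8 = -¼ + (20*(-96))/8 = -¼ + (⅛)*(-1920) = -¼ - 240 = -961/4 ≈ -240.25)
K(0)*a = 0*(-961/4) = 0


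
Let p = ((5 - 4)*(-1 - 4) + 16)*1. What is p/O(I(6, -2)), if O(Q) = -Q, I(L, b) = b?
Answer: 11/2 ≈ 5.5000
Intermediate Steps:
p = 11 (p = (1*(-5) + 16)*1 = (-5 + 16)*1 = 11*1 = 11)
p/O(I(6, -2)) = 11/((-1*(-2))) = 11/2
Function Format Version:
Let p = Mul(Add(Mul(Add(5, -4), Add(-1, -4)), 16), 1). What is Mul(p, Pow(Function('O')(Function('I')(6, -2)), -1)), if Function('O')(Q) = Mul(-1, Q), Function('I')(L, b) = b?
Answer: Rational(11, 2) ≈ 5.5000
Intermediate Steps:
p = 11 (p = Mul(Add(Mul(1, -5), 16), 1) = Mul(Add(-5, 16), 1) = Mul(11, 1) = 11)
Mul(p, Pow(Function('O')(Function('I')(6, -2)), -1)) = Mul(11, Pow(Mul(-1, -2), -1)) = Mul(11, Pow(2, -1)) = Mul(11, Rational(1, 2)) = Rational(11, 2)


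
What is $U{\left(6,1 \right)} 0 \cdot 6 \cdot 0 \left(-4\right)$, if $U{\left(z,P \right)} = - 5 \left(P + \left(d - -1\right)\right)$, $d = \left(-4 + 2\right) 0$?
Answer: $0$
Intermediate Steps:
$d = 0$ ($d = \left(-2\right) 0 = 0$)
$U{\left(z,P \right)} = -5 - 5 P$ ($U{\left(z,P \right)} = - 5 \left(P + \left(0 - -1\right)\right) = - 5 \left(P + \left(0 + 1\right)\right) = - 5 \left(P + 1\right) = - 5 \left(1 + P\right) = -5 - 5 P$)
$U{\left(6,1 \right)} 0 \cdot 6 \cdot 0 \left(-4\right) = \left(-5 - 5\right) 0 \cdot 6 \cdot 0 \left(-4\right) = \left(-5 - 5\right) 0 \cdot 0 = \left(-10\right) 0 \cdot 0 = 0 \cdot 0 = 0$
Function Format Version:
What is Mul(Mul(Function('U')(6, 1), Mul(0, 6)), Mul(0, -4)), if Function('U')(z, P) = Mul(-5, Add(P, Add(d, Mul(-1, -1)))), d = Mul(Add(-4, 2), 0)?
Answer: 0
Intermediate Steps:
d = 0 (d = Mul(-2, 0) = 0)
Function('U')(z, P) = Add(-5, Mul(-5, P)) (Function('U')(z, P) = Mul(-5, Add(P, Add(0, Mul(-1, -1)))) = Mul(-5, Add(P, Add(0, 1))) = Mul(-5, Add(P, 1)) = Mul(-5, Add(1, P)) = Add(-5, Mul(-5, P)))
Mul(Mul(Function('U')(6, 1), Mul(0, 6)), Mul(0, -4)) = Mul(Mul(Add(-5, Mul(-5, 1)), Mul(0, 6)), Mul(0, -4)) = Mul(Mul(Add(-5, -5), 0), 0) = Mul(Mul(-10, 0), 0) = Mul(0, 0) = 0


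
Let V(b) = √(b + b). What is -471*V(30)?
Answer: -942*√15 ≈ -3648.4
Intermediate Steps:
V(b) = √2*√b (V(b) = √(2*b) = √2*√b)
-471*V(30) = -471*√2*√30 = -942*√15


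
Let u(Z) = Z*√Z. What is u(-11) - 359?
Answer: -359 - 11*I*√11 ≈ -359.0 - 36.483*I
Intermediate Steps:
u(Z) = Z^(3/2)
u(-11) - 359 = (-11)^(3/2) - 359 = -11*I*√11 - 359 = -359 - 11*I*√11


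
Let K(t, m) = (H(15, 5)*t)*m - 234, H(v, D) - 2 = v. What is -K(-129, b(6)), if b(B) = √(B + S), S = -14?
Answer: 234 + 4386*I*√2 ≈ 234.0 + 6202.7*I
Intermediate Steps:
H(v, D) = 2 + v
b(B) = √(-14 + B) (b(B) = √(B - 14) = √(-14 + B))
K(t, m) = -234 + 17*m*t (K(t, m) = ((2 + 15)*t)*m - 234 = (17*t)*m - 234 = 17*m*t - 234 = -234 + 17*m*t)
-K(-129, b(6)) = -(-234 + 17*√(-14 + 6)*(-129)) = -(-234 + 17*√(-8)*(-129)) = -(-234 + 17*(2*I*√2)*(-129)) = -(-234 - 4386*I*√2) = 234 + 4386*I*√2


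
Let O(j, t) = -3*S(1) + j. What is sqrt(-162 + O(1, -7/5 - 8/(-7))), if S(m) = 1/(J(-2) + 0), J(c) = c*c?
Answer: I*sqrt(647)/2 ≈ 12.718*I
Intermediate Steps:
J(c) = c**2
S(m) = 1/4 (S(m) = 1/((-2)**2 + 0) = 1/(4 + 0) = 1/4)
O(j, t) = -3/4 + j (O(j, t) = -3*1/4 + j = -3/4 + j)
sqrt(-162 + O(1, -7/5 - 8/(-7))) = sqrt(-162 + (-3/4 + 1)) = sqrt(-162 + 1/4) = sqrt(-647/4) = I*sqrt(647)/2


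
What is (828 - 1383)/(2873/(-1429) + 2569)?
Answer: -793095/3668228 ≈ -0.21621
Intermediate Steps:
(828 - 1383)/(2873/(-1429) + 2569) = -555/(2873*(-1/1429) + 2569) = -555/(-2873/1429 + 2569) = -555/3668228/1429 = -555*1429/3668228 = -793095/3668228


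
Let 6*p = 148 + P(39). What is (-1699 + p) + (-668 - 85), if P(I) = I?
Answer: -14525/6 ≈ -2420.8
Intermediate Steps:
p = 187/6 (p = (148 + 39)/6 = (⅙)*187 = 187/6 ≈ 31.167)
(-1699 + p) + (-668 - 85) = (-1699 + 187/6) + (-668 - 85) = -10007/6 - 753 = -14525/6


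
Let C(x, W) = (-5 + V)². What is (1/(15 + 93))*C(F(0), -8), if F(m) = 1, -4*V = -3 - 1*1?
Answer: 4/27 ≈ 0.14815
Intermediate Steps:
V = 1 (V = -(-3 - 1*1)/4 = -(-3 - 1)/4 = -¼*(-4) = 1)
C(x, W) = 16 (C(x, W) = (-5 + 1)² = (-4)² = 16)
(1/(15 + 93))*C(F(0), -8) = (1/(15 + 93))*16 = (1/108)*16 = 4/27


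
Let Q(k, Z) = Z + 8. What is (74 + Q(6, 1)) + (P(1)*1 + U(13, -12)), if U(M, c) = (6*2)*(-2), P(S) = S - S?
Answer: 59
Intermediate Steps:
P(S) = 0
Q(k, Z) = 8 + Z
U(M, c) = -24 (U(M, c) = 12*(-2) = -24)
(74 + Q(6, 1)) + (P(1)*1 + U(13, -12)) = (74 + (8 + 1)) + (0*1 - 24) = (74 + 9) + (0 - 24) = 83 - 24 = 59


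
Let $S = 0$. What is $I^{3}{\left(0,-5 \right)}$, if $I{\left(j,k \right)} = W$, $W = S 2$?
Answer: $0$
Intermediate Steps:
$W = 0$ ($W = 0 \cdot 2 = 0$)
$I{\left(j,k \right)} = 0$
$I^{3}{\left(0,-5 \right)} = 0^{3} = 0$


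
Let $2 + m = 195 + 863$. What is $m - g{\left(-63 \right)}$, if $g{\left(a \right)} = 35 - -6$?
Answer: $1015$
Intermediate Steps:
$g{\left(a \right)} = 41$ ($g{\left(a \right)} = 35 + 6 = 41$)
$m = 1056$ ($m = -2 + \left(195 + 863\right) = -2 + 1058 = 1056$)
$m - g{\left(-63 \right)} = 1056 - 41 = 1015$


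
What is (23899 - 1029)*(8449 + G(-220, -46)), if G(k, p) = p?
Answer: 192176610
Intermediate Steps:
(23899 - 1029)*(8449 + G(-220, -46)) = (23899 - 1029)*(8449 - 46) = 22870*8403 = 192176610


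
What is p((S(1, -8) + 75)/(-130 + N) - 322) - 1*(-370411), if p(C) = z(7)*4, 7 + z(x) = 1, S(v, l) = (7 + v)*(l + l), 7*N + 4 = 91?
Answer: 370387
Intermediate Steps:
N = 87/7 (N = -4/7 + (⅐)*91 = -4/7 + 13 = 87/7 ≈ 12.429)
S(v, l) = 2*l*(7 + v) (S(v, l) = (7 + v)*(2*l) = 2*l*(7 + v))
z(x) = -6 (z(x) = -7 + 1 = -6)
p(C) = -24 (p(C) = -6*4 = -24)
p((S(1, -8) + 75)/(-130 + N) - 322) - 1*(-370411) = -24 - 1*(-370411) = -24 + 370411 = 370387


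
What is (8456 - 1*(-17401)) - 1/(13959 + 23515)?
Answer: 968965217/37474 ≈ 25857.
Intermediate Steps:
(8456 - 1*(-17401)) - 1/(13959 + 23515) = (8456 + 17401) - 1/37474 = 25857 - 1*1/37474 = 25857 - 1/37474 = 968965217/37474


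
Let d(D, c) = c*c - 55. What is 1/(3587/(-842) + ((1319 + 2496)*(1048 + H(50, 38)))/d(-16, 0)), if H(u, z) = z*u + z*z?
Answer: -9262/2821662289 ≈ -3.2825e-6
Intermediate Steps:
H(u, z) = z² + u*z (H(u, z) = u*z + z² = z² + u*z)
d(D, c) = -55 + c² (d(D, c) = c² - 55 = -55 + c²)
1/(3587/(-842) + ((1319 + 2496)*(1048 + H(50, 38)))/d(-16, 0)) = 1/(3587/(-842) + ((1319 + 2496)*(1048 + 38*(50 + 38)))/(-55 + 0²)) = 1/(3587*(-1/842) + (3815*(1048 + 38*88))/(-55 + 0)) = 1/(-3587/842 + (3815*(1048 + 3344))/(-55)) = 1/(-3587/842 + (3815*4392)*(-1/55)) = 1/(-3587/842 + 16755480*(-1/55)) = 1/(-3587/842 - 3351096/11) = 1/(-2821662289/9262) = -9262/2821662289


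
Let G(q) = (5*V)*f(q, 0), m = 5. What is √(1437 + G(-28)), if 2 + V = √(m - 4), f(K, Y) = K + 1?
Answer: 2*√393 ≈ 39.648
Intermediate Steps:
f(K, Y) = 1 + K
V = -1 (V = -2 + √(5 - 4) = -2 + √1 = -2 + 1 = -1)
G(q) = -5 - 5*q (G(q) = (5*(-1))*(1 + q) = -5*(1 + q) = -5 - 5*q)
√(1437 + G(-28)) = √(1437 + (-5 - 5*(-28))) = √(1437 + (-5 + 140)) = √(1437 + 135) = √1572 = 2*√393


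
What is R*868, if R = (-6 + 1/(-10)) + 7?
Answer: 3906/5 ≈ 781.20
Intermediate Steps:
R = 9/10 (R = (-6 - 1/10) + 7 = -61/10 + 7 = 9/10 ≈ 0.90000)
R*868 = (9/10)*868 = 3906/5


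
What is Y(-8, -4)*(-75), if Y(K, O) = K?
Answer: 600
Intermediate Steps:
Y(-8, -4)*(-75) = -8*(-75) = 600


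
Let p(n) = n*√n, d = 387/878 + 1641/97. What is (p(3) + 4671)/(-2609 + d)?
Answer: -397810386/220719757 - 255498*√3/220719757 ≈ -1.8043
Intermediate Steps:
d = 1478337/85166 (d = 387*(1/878) + 1641*(1/97) = 387/878 + 1641/97 = 1478337/85166 ≈ 17.358)
p(n) = n^(3/2)
(p(3) + 4671)/(-2609 + d) = (3^(3/2) + 4671)/(-2609 + 1478337/85166) = (3*√3 + 4671)/(-220719757/85166) = (4671 + 3*√3)*(-85166/220719757) = -397810386/220719757 - 255498*√3/220719757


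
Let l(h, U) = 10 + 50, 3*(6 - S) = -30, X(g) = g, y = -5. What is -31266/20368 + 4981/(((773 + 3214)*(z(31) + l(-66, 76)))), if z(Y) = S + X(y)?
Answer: -4374616237/2882856168 ≈ -1.5175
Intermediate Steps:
S = 16 (S = 6 - 1/3*(-30) = 6 + 10 = 16)
l(h, U) = 60
z(Y) = 11 (z(Y) = 16 - 5 = 11)
-31266/20368 + 4981/(((773 + 3214)*(z(31) + l(-66, 76)))) = -31266/20368 + 4981/(((773 + 3214)*(11 + 60))) = -31266*1/20368 + 4981/((3987*71)) = -15633/10184 + 4981/283077 = -4374616237/2882856168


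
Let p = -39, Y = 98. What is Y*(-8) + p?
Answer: -823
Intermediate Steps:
Y*(-8) + p = 98*(-8) - 39 = -784 - 39 = -823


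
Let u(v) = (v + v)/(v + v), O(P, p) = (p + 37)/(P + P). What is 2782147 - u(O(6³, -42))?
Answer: 2782146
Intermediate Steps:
O(P, p) = (37 + p)/(2*P) (O(P, p) = (37 + p)/((2*P)) = (37 + p)*(1/(2*P)) = (37 + p)/(2*P))
u(v) = 1 (u(v) = (2*v)/((2*v)) = (2*v)*(1/(2*v)) = 1)
2782147 - u(O(6³, -42)) = 2782147 - 1*1 = 2782147 - 1 = 2782146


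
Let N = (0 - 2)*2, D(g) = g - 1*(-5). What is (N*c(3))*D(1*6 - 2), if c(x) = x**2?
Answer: -324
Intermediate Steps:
D(g) = 5 + g (D(g) = g + 5 = 5 + g)
N = -4 (N = -2*2 = -4)
(N*c(3))*D(1*6 - 2) = (-4*3**2)*(5 + (1*6 - 2)) = (-4*9)*(5 + (6 - 2)) = -36*(5 + 4) = -36*9 = -324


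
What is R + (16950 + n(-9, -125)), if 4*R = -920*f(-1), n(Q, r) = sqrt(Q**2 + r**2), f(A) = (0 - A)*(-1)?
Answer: 17180 + sqrt(15706) ≈ 17305.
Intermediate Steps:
f(A) = A (f(A) = -A*(-1) = A)
R = 230 (R = (-920*(-1))/4 = (1/4)*920 = 230)
R + (16950 + n(-9, -125)) = 230 + (16950 + sqrt((-9)**2 + (-125)**2)) = 230 + (16950 + sqrt(81 + 15625)) = 230 + (16950 + sqrt(15706)) = 17180 + sqrt(15706)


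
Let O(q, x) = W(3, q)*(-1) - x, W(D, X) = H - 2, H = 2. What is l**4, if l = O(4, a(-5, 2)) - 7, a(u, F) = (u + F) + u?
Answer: 1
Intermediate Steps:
W(D, X) = 0 (W(D, X) = 2 - 2 = 0)
a(u, F) = F + 2*u (a(u, F) = (F + u) + u = F + 2*u)
O(q, x) = -x (O(q, x) = 0*(-1) - x = 0 - x = -x)
l = 1 (l = -(2 + 2*(-5)) - 7 = -(2 - 10) - 7 = -1*(-8) - 7 = 8 - 7 = 1)
l**4 = 1**4 = 1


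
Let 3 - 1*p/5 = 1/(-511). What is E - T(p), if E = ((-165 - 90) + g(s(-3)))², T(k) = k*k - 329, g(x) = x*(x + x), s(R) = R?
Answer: 14693985358/261121 ≈ 56273.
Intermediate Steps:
g(x) = 2*x² (g(x) = x*(2*x) = 2*x²)
p = 7670/511 (p = 15 - 5/(-511) = 15 - 5*(-1/511) = 15 + 5/511 = 7670/511 ≈ 15.010)
T(k) = -329 + k² (T(k) = k² - 329 = -329 + k²)
E = 56169 (E = ((-165 - 90) + 2*(-3)²)² = (-255 + 2*9)² = (-255 + 18)² = (-237)² = 56169)
E - T(p) = 56169 - (-329 + (7670/511)²) = 56169 - (-329 + 58828900/261121) = 56169 - 1*(-27079909/261121) = 56169 + 27079909/261121 = 14693985358/261121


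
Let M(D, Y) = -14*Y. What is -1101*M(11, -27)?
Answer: -416178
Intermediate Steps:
-1101*M(11, -27) = -(-15414)*(-27) = -1101*378 = -416178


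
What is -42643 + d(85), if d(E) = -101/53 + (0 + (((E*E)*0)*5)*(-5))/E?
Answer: -2260180/53 ≈ -42645.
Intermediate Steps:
d(E) = -101/53 (d(E) = -101*1/53 + (0 + ((E²*0)*5)*(-5))/E = -101/53 + (0 + (0*5)*(-5))/E = -101/53 + (0 + 0*(-5))/E = -101/53 + (0 + 0)/E = -101/53 + 0/E = -101/53 + 0 = -101/53)
-42643 + d(85) = -42643 - 101/53 = -2260180/53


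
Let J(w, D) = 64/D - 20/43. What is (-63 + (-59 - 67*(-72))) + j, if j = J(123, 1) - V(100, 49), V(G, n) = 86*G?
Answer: -164882/43 ≈ -3834.5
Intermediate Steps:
J(w, D) = -20/43 + 64/D (J(w, D) = 64/D - 20*1/43 = 64/D - 20/43 = -20/43 + 64/D)
j = -367068/43 (j = (-20/43 + 64/1) - 86*100 = (-20/43 + 64*1) - 1*8600 = (-20/43 + 64) - 8600 = 2732/43 - 8600 = -367068/43 ≈ -8536.5)
(-63 + (-59 - 67*(-72))) + j = (-63 + (-59 - 67*(-72))) - 367068/43 = (-63 + (-59 + 4824)) - 367068/43 = (-63 + 4765) - 367068/43 = 4702 - 367068/43 = -164882/43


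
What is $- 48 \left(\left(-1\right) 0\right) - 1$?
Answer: $-1$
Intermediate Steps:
$- 48 \left(\left(-1\right) 0\right) - 1 = \left(-48\right) 0 - 1 = 0 - 1 = -1$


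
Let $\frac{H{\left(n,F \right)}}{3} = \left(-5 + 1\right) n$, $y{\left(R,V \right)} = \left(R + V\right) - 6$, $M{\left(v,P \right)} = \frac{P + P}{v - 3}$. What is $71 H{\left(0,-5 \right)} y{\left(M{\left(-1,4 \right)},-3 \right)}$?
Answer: $0$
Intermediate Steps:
$M{\left(v,P \right)} = \frac{2 P}{-3 + v}$
$y{\left(R,V \right)} = -6 + R + V$
$H{\left(n,F \right)} = - 12 n$ ($H{\left(n,F \right)} = 3 \left(-5 + 1\right) n = 3 \left(- 4 n\right) = - 12 n$)
$71 H{\left(0,-5 \right)} y{\left(M{\left(-1,4 \right)},-3 \right)} = 71 \left(\left(-12\right) 0\right) \left(-6 + 2 \cdot 4 \frac{1}{-3 - 1} - 3\right) = 71 \cdot 0 \left(-6 + 2 \cdot 4 \frac{1}{-4} - 3\right) = 0 \left(-6 + 2 \cdot 4 \left(- \frac{1}{4}\right) - 3\right) = 0 \left(-6 - 2 - 3\right) = 0 \left(-11\right) = 0$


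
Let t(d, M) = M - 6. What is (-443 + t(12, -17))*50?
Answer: -23300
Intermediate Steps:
t(d, M) = -6 + M
(-443 + t(12, -17))*50 = (-443 + (-6 - 17))*50 = (-443 - 23)*50 = -466*50 = -23300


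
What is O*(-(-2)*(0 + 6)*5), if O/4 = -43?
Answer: -10320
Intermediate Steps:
O = -172 (O = 4*(-43) = -172)
O*(-(-2)*(0 + 6)*5) = -172*(-(-2)*(0 + 6))*5 = -172*(-(-2)*6)*5 = -172*(-1*(-12))*5 = -2064*5 = -172*60 = -10320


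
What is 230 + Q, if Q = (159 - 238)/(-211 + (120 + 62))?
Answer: 6749/29 ≈ 232.72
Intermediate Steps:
Q = 79/29 (Q = -79/(-211 + 182) = -79/(-29) = -79*(-1/29) = 79/29 ≈ 2.7241)
230 + Q = 230 + 79/29 = 6749/29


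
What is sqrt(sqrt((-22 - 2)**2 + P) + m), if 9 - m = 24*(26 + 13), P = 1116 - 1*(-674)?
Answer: sqrt(-927 + 13*sqrt(14)) ≈ 29.637*I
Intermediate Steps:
P = 1790 (P = 1116 + 674 = 1790)
m = -927 (m = 9 - 24*(26 + 13) = 9 - 24*39 = 9 - 1*936 = 9 - 936 = -927)
sqrt(sqrt((-22 - 2)**2 + P) + m) = sqrt(sqrt((-22 - 2)**2 + 1790) - 927) = sqrt(sqrt((-24)**2 + 1790) - 927) = sqrt(sqrt(576 + 1790) - 927) = sqrt(sqrt(2366) - 927) = sqrt(13*sqrt(14) - 927) = sqrt(-927 + 13*sqrt(14))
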